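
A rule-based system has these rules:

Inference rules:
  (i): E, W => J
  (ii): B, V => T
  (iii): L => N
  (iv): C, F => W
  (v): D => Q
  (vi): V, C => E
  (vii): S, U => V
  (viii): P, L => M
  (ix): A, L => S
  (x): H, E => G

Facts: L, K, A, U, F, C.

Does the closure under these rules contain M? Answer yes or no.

Round 1: (iii) [L => N]; (iv) [C, F => W]; (ix) [A, L => S]. Adds N, W, S.
Round 2: (vii) [S, U => V]. Adds V.
Round 3: (vi) [V, C => E]. Adds E.
Round 4: (i) [E, W => J]. Adds J.
Fixed point reached. M is concluded only by (viii); (viii) needs P (never derived).

no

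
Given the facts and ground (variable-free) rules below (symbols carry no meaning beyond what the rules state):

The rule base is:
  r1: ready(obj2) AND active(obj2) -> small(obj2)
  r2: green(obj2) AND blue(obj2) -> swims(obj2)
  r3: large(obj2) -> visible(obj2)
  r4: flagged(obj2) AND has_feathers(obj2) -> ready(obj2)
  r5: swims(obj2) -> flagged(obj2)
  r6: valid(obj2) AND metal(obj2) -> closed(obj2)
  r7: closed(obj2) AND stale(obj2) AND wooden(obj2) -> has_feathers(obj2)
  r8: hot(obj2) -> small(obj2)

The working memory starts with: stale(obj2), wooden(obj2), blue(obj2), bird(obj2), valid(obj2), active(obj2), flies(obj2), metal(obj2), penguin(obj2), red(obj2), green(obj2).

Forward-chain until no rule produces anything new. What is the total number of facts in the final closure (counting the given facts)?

17

Round 1: r2 [green(obj2) AND blue(obj2) -> swims(obj2)]; r6 [valid(obj2) AND metal(obj2) -> closed(obj2)]. New: swims(obj2), closed(obj2).
Round 2: r5 [swims(obj2) -> flagged(obj2)]; r7 [closed(obj2) AND stale(obj2) AND wooden(obj2) -> has_feathers(obj2)]. New: flagged(obj2), has_feathers(obj2).
Round 3: r4 [flagged(obj2) AND has_feathers(obj2) -> ready(obj2)]. New: ready(obj2).
Round 4: r1 [ready(obj2) AND active(obj2) -> small(obj2)]. New: small(obj2).
Closure: {active(obj2), bird(obj2), blue(obj2), closed(obj2), flagged(obj2), flies(obj2), green(obj2), has_feathers(obj2), metal(obj2), penguin(obj2), ready(obj2), red(obj2), small(obj2), stale(obj2), swims(obj2), valid(obj2), wooden(obj2)} — 17 facts.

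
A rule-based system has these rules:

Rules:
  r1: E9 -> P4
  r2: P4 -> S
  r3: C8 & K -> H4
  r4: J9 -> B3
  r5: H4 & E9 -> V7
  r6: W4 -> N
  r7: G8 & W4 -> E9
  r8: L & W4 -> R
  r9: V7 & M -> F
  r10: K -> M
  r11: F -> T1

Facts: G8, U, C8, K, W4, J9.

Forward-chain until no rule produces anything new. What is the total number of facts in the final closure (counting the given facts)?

Round 1 — r3, r4, r6, r7, r10, derive H4, B3, N, E9, M.
Round 2 — r1, r5, derive P4, V7.
Round 3 — r2, r9, derive S, F.
Round 4 — r11, derive T1.
Closure: {B3, C8, E9, F, G8, H4, J9, K, M, N, P4, S, T1, U, V7, W4} — 16 facts.

16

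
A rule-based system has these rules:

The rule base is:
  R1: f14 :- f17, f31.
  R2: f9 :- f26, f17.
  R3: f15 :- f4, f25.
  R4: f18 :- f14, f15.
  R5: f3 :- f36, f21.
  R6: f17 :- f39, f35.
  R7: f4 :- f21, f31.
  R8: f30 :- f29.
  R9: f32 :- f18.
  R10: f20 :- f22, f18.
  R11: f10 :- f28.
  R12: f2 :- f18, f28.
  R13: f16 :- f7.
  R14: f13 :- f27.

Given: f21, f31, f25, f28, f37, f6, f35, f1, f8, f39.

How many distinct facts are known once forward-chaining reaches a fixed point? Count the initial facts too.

18

Round 1 — R6, R7, R11, derive f17, f4, f10.
Round 2 — R1, R3, derive f14, f15.
Round 3 — R4, derive f18.
Round 4 — R9, R12, derive f32, f2.
Closure: {f1, f10, f14, f15, f17, f18, f2, f21, f25, f28, f31, f32, f35, f37, f39, f4, f6, f8} — 18 facts.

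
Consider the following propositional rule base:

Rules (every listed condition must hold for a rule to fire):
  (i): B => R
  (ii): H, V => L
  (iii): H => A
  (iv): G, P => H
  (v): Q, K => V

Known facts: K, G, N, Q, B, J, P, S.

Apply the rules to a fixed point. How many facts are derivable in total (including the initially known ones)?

Round 1: (i) [B => R]; (iv) [G, P => H]; (v) [Q, K => V]. Adds R, H, V.
Round 2: (ii) [H, V => L]; (iii) [H => A]. Adds L, A.
Closure: {A, B, G, H, J, K, L, N, P, Q, R, S, V} — 13 facts.

13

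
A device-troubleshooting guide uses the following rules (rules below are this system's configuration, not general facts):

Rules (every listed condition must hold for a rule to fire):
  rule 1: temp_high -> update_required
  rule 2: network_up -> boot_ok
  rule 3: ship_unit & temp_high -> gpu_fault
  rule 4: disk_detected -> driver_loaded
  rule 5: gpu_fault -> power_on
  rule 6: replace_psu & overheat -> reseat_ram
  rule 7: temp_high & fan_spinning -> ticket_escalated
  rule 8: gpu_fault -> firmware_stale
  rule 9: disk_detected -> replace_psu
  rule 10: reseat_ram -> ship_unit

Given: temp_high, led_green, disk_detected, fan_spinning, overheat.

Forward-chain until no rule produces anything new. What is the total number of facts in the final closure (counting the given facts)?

14

Round 1: rule 1 [temp_high -> update_required]; rule 4 [disk_detected -> driver_loaded]; rule 7 [temp_high & fan_spinning -> ticket_escalated]; rule 9 [disk_detected -> replace_psu]. Adds update_required, driver_loaded, ticket_escalated, replace_psu.
Round 2: rule 6 [replace_psu & overheat -> reseat_ram]. Adds reseat_ram.
Round 3: rule 10 [reseat_ram -> ship_unit]. Adds ship_unit.
Round 4: rule 3 [ship_unit & temp_high -> gpu_fault]. Adds gpu_fault.
Round 5: rule 5 [gpu_fault -> power_on]; rule 8 [gpu_fault -> firmware_stale]. Adds power_on, firmware_stale.
Closure: {disk_detected, driver_loaded, fan_spinning, firmware_stale, gpu_fault, led_green, overheat, power_on, replace_psu, reseat_ram, ship_unit, temp_high, ticket_escalated, update_required} — 14 facts.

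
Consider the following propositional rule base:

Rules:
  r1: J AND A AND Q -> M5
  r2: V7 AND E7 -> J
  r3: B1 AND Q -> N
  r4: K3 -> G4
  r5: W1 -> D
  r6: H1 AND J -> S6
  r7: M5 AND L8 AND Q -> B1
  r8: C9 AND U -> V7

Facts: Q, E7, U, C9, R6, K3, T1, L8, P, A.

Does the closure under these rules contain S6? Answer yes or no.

[1] r4 [K3 -> G4]; r8 [C9 AND U -> V7]. ⇒ new: G4, V7.
[2] r2 [V7 AND E7 -> J]. ⇒ new: J.
[3] r1 [J AND A AND Q -> M5]. ⇒ new: M5.
[4] r7 [M5 AND L8 AND Q -> B1]. ⇒ new: B1.
[5] r3 [B1 AND Q -> N]. ⇒ new: N.
Fixed point reached. S6 is concluded only by r6; r6 needs H1 (never derived).

no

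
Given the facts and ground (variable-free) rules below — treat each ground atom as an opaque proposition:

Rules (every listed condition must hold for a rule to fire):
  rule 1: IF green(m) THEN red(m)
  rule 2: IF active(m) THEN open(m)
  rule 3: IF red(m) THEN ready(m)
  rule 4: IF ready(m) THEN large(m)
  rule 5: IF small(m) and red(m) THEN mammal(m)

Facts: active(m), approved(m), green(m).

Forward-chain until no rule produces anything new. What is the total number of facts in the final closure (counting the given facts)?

7

[1] rule 1 [IF green(m) THEN red(m)]; rule 2 [IF active(m) THEN open(m)]. ⇒ new: red(m), open(m).
[2] rule 3 [IF red(m) THEN ready(m)]. ⇒ new: ready(m).
[3] rule 4 [IF ready(m) THEN large(m)]. ⇒ new: large(m).
Closure: {active(m), approved(m), green(m), large(m), open(m), ready(m), red(m)} — 7 facts.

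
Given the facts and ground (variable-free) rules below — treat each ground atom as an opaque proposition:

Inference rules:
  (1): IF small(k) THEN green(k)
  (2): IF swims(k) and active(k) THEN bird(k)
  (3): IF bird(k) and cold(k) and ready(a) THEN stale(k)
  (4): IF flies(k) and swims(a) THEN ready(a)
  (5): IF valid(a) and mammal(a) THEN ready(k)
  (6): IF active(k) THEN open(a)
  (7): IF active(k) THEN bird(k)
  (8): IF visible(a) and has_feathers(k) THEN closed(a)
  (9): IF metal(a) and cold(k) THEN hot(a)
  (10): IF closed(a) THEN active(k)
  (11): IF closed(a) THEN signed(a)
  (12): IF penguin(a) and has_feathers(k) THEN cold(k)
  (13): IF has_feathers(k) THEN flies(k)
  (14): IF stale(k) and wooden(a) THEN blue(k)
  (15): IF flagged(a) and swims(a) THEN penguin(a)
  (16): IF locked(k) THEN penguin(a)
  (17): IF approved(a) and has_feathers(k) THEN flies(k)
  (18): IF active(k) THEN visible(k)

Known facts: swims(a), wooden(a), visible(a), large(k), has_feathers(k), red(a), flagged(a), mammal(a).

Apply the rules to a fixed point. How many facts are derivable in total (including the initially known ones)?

Round 1 fires (8), (13), (15), giving closed(a), flies(k), penguin(a).
Round 2 fires (4), (10), (11), (12), giving ready(a), active(k), signed(a), cold(k).
Round 3 fires (6), (7), (18), giving open(a), bird(k), visible(k).
Round 4 fires (3), giving stale(k).
Round 5 fires (14), giving blue(k).
Closure: {active(k), bird(k), blue(k), closed(a), cold(k), flagged(a), flies(k), has_feathers(k), large(k), mammal(a), open(a), penguin(a), ready(a), red(a), signed(a), stale(k), swims(a), visible(a), visible(k), wooden(a)} — 20 facts.

20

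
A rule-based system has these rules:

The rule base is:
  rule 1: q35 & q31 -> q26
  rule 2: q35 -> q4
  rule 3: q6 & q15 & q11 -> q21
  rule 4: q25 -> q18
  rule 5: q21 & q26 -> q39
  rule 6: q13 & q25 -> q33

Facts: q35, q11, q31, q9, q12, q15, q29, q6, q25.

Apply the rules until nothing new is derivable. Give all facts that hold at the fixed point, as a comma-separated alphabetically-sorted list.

Round 1: rule 1 [q35 & q31 -> q26]; rule 2 [q35 -> q4]; rule 3 [q6 & q15 & q11 -> q21]; rule 4 [q25 -> q18]. New: q26, q4, q21, q18.
Round 2: rule 5 [q21 & q26 -> q39]. New: q39.

q11, q12, q15, q18, q21, q25, q26, q29, q31, q35, q39, q4, q6, q9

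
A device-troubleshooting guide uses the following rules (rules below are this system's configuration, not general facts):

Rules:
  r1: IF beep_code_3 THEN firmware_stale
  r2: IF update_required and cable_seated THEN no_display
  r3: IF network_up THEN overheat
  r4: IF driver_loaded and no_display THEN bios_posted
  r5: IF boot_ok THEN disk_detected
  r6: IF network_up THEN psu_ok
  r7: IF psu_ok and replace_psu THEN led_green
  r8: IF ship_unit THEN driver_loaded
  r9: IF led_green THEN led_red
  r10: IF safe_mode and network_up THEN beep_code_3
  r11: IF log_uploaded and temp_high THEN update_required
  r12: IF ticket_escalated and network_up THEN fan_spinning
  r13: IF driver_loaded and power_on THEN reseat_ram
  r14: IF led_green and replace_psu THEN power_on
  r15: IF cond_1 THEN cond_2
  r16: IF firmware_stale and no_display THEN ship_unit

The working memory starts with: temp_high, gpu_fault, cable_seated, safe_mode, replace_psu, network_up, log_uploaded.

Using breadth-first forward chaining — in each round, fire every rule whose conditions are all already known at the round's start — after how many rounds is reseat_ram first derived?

Round 1: r3 [IF network_up THEN overheat]; r6 [IF network_up THEN psu_ok]; r10 [IF safe_mode and network_up THEN beep_code_3]; r11 [IF log_uploaded and temp_high THEN update_required]. New: overheat, psu_ok, beep_code_3, update_required.
Round 2: r1 [IF beep_code_3 THEN firmware_stale]; r2 [IF update_required and cable_seated THEN no_display]; r7 [IF psu_ok and replace_psu THEN led_green]. New: firmware_stale, no_display, led_green.
Round 3: r9 [IF led_green THEN led_red]; r14 [IF led_green and replace_psu THEN power_on]; r16 [IF firmware_stale and no_display THEN ship_unit]. New: led_red, power_on, ship_unit.
Round 4: r8 [IF ship_unit THEN driver_loaded]. New: driver_loaded.
Round 5: r4 [IF driver_loaded and no_display THEN bios_posted]; r13 [IF driver_loaded and power_on THEN reseat_ram]. New: bios_posted, reseat_ram.
reseat_ram first appears in round 5.

5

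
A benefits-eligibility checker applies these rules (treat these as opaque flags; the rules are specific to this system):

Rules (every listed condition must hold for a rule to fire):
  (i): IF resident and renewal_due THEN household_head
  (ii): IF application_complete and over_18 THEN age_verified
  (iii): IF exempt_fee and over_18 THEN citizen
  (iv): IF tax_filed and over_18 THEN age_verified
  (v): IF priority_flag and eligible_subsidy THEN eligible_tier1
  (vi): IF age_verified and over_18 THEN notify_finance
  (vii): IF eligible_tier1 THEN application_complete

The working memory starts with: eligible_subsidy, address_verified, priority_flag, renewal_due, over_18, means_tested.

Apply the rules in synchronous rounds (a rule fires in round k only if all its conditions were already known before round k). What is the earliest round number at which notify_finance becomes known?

4

Round 1 fires (v), giving eligible_tier1.
Round 2 fires (vii), giving application_complete.
Round 3 fires (ii), giving age_verified.
Round 4 fires (vi), giving notify_finance.
notify_finance first appears in round 4.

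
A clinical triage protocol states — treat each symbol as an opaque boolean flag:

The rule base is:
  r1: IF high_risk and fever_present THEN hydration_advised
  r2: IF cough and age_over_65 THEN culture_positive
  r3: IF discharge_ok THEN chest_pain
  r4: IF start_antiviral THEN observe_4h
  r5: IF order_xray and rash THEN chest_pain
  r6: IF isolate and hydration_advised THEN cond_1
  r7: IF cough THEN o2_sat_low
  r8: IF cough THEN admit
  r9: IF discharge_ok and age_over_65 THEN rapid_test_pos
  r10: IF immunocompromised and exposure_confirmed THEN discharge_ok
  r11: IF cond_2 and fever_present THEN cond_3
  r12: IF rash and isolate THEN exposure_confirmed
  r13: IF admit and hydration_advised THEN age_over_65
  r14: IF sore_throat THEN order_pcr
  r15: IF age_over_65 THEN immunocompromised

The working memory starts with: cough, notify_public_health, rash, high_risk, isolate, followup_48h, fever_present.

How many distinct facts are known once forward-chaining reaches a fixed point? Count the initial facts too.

18

Round 1 — r1, r7, r8, r12, derive hydration_advised, o2_sat_low, admit, exposure_confirmed.
Round 2 — r6, r13, derive cond_1, age_over_65.
Round 3 — r2, r15, derive culture_positive, immunocompromised.
Round 4 — r10, derive discharge_ok.
Round 5 — r3, r9, derive chest_pain, rapid_test_pos.
Closure: {admit, age_over_65, chest_pain, cond_1, cough, culture_positive, discharge_ok, exposure_confirmed, fever_present, followup_48h, high_risk, hydration_advised, immunocompromised, isolate, notify_public_health, o2_sat_low, rapid_test_pos, rash} — 18 facts.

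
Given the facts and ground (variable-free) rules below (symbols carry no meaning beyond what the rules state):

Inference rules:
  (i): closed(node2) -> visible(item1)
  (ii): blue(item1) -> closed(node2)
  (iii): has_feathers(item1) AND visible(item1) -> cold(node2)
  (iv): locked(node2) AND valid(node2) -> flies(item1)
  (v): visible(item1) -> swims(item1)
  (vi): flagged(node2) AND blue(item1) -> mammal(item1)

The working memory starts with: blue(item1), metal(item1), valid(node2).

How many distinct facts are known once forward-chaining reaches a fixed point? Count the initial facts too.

[1] (ii) [blue(item1) -> closed(node2)]. ⇒ new: closed(node2).
[2] (i) [closed(node2) -> visible(item1)]. ⇒ new: visible(item1).
[3] (v) [visible(item1) -> swims(item1)]. ⇒ new: swims(item1).
Closure: {blue(item1), closed(node2), metal(item1), swims(item1), valid(node2), visible(item1)} — 6 facts.

6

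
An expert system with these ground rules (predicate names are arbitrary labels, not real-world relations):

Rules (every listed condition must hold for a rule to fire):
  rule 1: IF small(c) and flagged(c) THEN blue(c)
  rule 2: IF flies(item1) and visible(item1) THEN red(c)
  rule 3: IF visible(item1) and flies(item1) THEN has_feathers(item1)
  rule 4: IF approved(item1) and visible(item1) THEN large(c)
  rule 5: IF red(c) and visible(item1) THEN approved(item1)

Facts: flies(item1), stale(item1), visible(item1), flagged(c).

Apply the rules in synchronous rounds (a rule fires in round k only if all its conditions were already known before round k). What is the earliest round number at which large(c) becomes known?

Round 1: rule 2 [IF flies(item1) and visible(item1) THEN red(c)]; rule 3 [IF visible(item1) and flies(item1) THEN has_feathers(item1)]. Adds red(c), has_feathers(item1).
Round 2: rule 5 [IF red(c) and visible(item1) THEN approved(item1)]. Adds approved(item1).
Round 3: rule 4 [IF approved(item1) and visible(item1) THEN large(c)]. Adds large(c).
large(c) first appears in round 3.

3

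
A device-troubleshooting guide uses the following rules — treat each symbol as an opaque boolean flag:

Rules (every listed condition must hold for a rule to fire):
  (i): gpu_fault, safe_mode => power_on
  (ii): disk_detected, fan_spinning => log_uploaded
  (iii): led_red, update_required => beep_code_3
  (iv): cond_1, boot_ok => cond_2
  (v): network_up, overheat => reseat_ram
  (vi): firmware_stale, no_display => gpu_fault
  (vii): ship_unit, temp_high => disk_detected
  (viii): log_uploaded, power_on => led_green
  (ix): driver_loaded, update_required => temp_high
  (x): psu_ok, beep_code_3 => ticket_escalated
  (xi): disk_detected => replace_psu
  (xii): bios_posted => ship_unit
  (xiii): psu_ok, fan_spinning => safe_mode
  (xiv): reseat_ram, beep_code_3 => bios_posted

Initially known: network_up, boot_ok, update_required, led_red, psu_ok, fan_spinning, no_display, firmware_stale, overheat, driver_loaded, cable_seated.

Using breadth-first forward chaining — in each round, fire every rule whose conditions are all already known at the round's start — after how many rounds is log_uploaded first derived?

Round 1: (iii) [led_red, update_required => beep_code_3]; (v) [network_up, overheat => reseat_ram]; (vi) [firmware_stale, no_display => gpu_fault]; (ix) [driver_loaded, update_required => temp_high]; (xiii) [psu_ok, fan_spinning => safe_mode]. New: beep_code_3, reseat_ram, gpu_fault, temp_high, safe_mode.
Round 2: (i) [gpu_fault, safe_mode => power_on]; (x) [psu_ok, beep_code_3 => ticket_escalated]; (xiv) [reseat_ram, beep_code_3 => bios_posted]. New: power_on, ticket_escalated, bios_posted.
Round 3: (xii) [bios_posted => ship_unit]. New: ship_unit.
Round 4: (vii) [ship_unit, temp_high => disk_detected]. New: disk_detected.
Round 5: (ii) [disk_detected, fan_spinning => log_uploaded]; (xi) [disk_detected => replace_psu]. New: log_uploaded, replace_psu.
log_uploaded first appears in round 5.

5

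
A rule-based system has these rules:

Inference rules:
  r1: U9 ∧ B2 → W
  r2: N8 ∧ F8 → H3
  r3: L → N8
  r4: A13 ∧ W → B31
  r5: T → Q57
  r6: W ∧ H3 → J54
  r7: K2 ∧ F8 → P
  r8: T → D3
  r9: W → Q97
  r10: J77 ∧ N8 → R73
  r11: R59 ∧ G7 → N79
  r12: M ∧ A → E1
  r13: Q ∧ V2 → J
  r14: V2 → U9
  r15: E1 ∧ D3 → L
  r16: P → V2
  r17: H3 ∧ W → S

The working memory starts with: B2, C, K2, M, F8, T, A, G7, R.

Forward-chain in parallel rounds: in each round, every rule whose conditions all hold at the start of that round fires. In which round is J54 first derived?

Round 1 fires r5, r7, r8, r12, giving Q57, P, D3, E1.
Round 2 fires r15, r16, giving L, V2.
Round 3 fires r3, r14, giving N8, U9.
Round 4 fires r1, r2, giving W, H3.
Round 5 fires r6, r9, r17, giving J54, Q97, S.
J54 first appears in round 5.

5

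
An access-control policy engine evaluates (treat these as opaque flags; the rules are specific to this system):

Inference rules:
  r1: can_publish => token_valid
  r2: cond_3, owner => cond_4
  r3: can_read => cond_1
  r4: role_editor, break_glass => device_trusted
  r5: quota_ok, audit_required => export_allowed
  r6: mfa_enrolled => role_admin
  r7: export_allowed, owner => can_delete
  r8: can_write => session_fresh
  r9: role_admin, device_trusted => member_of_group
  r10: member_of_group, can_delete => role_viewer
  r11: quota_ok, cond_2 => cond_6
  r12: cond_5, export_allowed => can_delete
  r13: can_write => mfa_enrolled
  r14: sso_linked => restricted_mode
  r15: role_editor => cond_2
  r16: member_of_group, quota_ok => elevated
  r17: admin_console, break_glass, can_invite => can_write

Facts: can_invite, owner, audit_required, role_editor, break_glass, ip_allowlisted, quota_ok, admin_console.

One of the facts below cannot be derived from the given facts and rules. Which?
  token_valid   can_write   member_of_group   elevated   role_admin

Round 1 — r4, r5, r15, r17, derive device_trusted, export_allowed, cond_2, can_write.
Round 2 — r7, r8, r11, r13, derive can_delete, session_fresh, cond_6, mfa_enrolled.
Round 3 — r6, derive role_admin.
Round 4 — r9, derive member_of_group.
Round 5 — r10, r16, derive role_viewer, elevated.
Derived: role_admin (round 3), can_write (round 1), elevated (round 5), member_of_group (round 4). token_valid never appears in any round.

token_valid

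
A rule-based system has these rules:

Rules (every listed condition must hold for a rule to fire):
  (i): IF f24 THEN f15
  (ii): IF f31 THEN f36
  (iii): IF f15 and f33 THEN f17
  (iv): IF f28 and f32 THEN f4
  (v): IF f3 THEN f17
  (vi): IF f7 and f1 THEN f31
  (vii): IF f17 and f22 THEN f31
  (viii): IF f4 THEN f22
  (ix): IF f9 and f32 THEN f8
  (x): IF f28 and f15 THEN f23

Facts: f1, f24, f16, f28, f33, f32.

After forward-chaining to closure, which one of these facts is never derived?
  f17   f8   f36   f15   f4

f8

[1] (i) [IF f24 THEN f15]; (iv) [IF f28 and f32 THEN f4]. ⇒ new: f15, f4.
[2] (iii) [IF f15 and f33 THEN f17]; (viii) [IF f4 THEN f22]; (x) [IF f28 and f15 THEN f23]. ⇒ new: f17, f22, f23.
[3] (vii) [IF f17 and f22 THEN f31]. ⇒ new: f31.
[4] (ii) [IF f31 THEN f36]. ⇒ new: f36.
Derived: f4 (round 1), f15 (round 1), f17 (round 2), f36 (round 4). f8 never appears in any round.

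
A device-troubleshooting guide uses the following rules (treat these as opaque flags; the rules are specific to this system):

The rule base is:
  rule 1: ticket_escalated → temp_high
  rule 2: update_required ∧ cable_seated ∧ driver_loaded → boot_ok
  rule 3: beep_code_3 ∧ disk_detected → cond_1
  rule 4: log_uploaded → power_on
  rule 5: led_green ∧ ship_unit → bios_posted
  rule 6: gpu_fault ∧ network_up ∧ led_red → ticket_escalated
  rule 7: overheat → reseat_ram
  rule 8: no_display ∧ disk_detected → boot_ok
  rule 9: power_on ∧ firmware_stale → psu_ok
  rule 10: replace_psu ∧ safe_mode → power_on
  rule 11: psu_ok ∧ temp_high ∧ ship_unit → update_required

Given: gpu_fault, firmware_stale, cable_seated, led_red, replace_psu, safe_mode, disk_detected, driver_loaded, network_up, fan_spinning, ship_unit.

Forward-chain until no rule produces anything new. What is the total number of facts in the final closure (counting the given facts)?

17

Round 1 — rule 6, rule 10, derive ticket_escalated, power_on.
Round 2 — rule 1, rule 9, derive temp_high, psu_ok.
Round 3 — rule 11, derive update_required.
Round 4 — rule 2, derive boot_ok.
Closure: {boot_ok, cable_seated, disk_detected, driver_loaded, fan_spinning, firmware_stale, gpu_fault, led_red, network_up, power_on, psu_ok, replace_psu, safe_mode, ship_unit, temp_high, ticket_escalated, update_required} — 17 facts.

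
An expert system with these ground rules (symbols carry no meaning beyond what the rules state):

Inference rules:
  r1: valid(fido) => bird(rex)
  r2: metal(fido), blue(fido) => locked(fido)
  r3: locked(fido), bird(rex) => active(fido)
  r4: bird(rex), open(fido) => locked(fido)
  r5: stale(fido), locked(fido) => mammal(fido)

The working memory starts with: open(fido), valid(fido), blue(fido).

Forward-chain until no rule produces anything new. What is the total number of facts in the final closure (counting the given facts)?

Round 1 fires r1, giving bird(rex).
Round 2 fires r4, giving locked(fido).
Round 3 fires r3, giving active(fido).
Closure: {active(fido), bird(rex), blue(fido), locked(fido), open(fido), valid(fido)} — 6 facts.

6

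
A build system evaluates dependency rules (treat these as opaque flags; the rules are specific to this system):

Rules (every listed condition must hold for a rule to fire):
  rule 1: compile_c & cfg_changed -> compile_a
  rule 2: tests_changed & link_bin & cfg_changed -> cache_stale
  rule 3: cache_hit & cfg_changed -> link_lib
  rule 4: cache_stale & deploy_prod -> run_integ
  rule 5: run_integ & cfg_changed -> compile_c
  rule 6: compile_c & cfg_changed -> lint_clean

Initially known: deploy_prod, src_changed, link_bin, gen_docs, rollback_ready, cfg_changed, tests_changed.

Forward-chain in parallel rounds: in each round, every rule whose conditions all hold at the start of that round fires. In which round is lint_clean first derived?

4

[1] rule 2 [tests_changed & link_bin & cfg_changed -> cache_stale]. ⇒ new: cache_stale.
[2] rule 4 [cache_stale & deploy_prod -> run_integ]. ⇒ new: run_integ.
[3] rule 5 [run_integ & cfg_changed -> compile_c]. ⇒ new: compile_c.
[4] rule 1 [compile_c & cfg_changed -> compile_a]; rule 6 [compile_c & cfg_changed -> lint_clean]. ⇒ new: compile_a, lint_clean.
lint_clean first appears in round 4.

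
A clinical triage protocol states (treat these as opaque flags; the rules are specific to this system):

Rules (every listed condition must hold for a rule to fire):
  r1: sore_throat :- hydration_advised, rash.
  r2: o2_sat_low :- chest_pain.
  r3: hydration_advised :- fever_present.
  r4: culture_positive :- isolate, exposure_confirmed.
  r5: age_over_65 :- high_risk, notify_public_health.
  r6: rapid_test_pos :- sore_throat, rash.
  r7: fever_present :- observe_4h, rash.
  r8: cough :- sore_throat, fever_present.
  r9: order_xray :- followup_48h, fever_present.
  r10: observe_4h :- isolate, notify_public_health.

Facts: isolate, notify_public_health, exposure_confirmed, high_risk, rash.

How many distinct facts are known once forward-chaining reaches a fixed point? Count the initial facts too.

Round 1: r4 [culture_positive :- isolate, exposure_confirmed.]; r5 [age_over_65 :- high_risk, notify_public_health.]; r10 [observe_4h :- isolate, notify_public_health.]. Adds culture_positive, age_over_65, observe_4h.
Round 2: r7 [fever_present :- observe_4h, rash.]. Adds fever_present.
Round 3: r3 [hydration_advised :- fever_present.]. Adds hydration_advised.
Round 4: r1 [sore_throat :- hydration_advised, rash.]. Adds sore_throat.
Round 5: r6 [rapid_test_pos :- sore_throat, rash.]; r8 [cough :- sore_throat, fever_present.]. Adds rapid_test_pos, cough.
Closure: {age_over_65, cough, culture_positive, exposure_confirmed, fever_present, high_risk, hydration_advised, isolate, notify_public_health, observe_4h, rapid_test_pos, rash, sore_throat} — 13 facts.

13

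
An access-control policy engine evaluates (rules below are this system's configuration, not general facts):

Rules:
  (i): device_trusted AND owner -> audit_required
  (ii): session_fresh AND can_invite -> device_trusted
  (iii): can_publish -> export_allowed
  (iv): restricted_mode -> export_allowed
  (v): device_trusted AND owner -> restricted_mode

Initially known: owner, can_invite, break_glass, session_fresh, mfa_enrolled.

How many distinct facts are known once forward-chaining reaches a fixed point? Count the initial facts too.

9

[1] (ii) [session_fresh AND can_invite -> device_trusted]. ⇒ new: device_trusted.
[2] (i) [device_trusted AND owner -> audit_required]; (v) [device_trusted AND owner -> restricted_mode]. ⇒ new: audit_required, restricted_mode.
[3] (iv) [restricted_mode -> export_allowed]. ⇒ new: export_allowed.
Closure: {audit_required, break_glass, can_invite, device_trusted, export_allowed, mfa_enrolled, owner, restricted_mode, session_fresh} — 9 facts.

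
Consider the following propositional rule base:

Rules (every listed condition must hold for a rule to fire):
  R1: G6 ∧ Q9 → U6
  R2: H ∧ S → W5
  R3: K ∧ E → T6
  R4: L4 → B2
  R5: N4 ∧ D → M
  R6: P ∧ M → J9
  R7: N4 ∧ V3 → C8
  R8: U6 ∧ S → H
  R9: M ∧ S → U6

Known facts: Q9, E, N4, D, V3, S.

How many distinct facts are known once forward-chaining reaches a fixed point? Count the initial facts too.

Round 1: R5 [N4 ∧ D → M]; R7 [N4 ∧ V3 → C8]. Adds M, C8.
Round 2: R9 [M ∧ S → U6]. Adds U6.
Round 3: R8 [U6 ∧ S → H]. Adds H.
Round 4: R2 [H ∧ S → W5]. Adds W5.
Closure: {C8, D, E, H, M, N4, Q9, S, U6, V3, W5} — 11 facts.

11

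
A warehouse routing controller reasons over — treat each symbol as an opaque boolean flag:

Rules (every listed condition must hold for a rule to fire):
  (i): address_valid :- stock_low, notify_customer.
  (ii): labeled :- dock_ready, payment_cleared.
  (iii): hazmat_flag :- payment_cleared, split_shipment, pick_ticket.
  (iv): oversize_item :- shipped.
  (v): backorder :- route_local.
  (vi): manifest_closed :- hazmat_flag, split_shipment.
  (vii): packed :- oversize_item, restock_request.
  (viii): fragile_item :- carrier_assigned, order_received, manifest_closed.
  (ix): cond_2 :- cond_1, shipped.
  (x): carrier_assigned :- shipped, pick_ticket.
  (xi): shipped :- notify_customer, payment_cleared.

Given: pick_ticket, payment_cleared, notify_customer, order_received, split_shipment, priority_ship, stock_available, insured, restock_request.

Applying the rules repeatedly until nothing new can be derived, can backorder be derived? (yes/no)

Round 1: (iii) [hazmat_flag :- payment_cleared, split_shipment, pick_ticket.]; (xi) [shipped :- notify_customer, payment_cleared.]. New: hazmat_flag, shipped.
Round 2: (iv) [oversize_item :- shipped.]; (vi) [manifest_closed :- hazmat_flag, split_shipment.]; (x) [carrier_assigned :- shipped, pick_ticket.]. New: oversize_item, manifest_closed, carrier_assigned.
Round 3: (vii) [packed :- oversize_item, restock_request.]; (viii) [fragile_item :- carrier_assigned, order_received, manifest_closed.]. New: packed, fragile_item.
Fixed point reached. backorder is concluded only by (v); (v) needs route_local (never derived).

no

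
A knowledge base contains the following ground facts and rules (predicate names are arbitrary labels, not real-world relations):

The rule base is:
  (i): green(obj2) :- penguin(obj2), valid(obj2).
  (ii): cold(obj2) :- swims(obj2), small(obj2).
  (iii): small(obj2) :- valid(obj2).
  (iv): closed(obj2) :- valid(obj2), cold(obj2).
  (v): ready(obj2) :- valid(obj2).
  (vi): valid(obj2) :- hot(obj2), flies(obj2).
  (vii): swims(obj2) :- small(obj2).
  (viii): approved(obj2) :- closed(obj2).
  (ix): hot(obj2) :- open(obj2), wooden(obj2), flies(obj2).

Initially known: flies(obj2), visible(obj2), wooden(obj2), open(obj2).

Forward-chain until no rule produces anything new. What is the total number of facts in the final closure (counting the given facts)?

12

[1] (ix) [hot(obj2) :- open(obj2), wooden(obj2), flies(obj2).]. ⇒ new: hot(obj2).
[2] (vi) [valid(obj2) :- hot(obj2), flies(obj2).]. ⇒ new: valid(obj2).
[3] (iii) [small(obj2) :- valid(obj2).]; (v) [ready(obj2) :- valid(obj2).]. ⇒ new: small(obj2), ready(obj2).
[4] (vii) [swims(obj2) :- small(obj2).]. ⇒ new: swims(obj2).
[5] (ii) [cold(obj2) :- swims(obj2), small(obj2).]. ⇒ new: cold(obj2).
[6] (iv) [closed(obj2) :- valid(obj2), cold(obj2).]. ⇒ new: closed(obj2).
[7] (viii) [approved(obj2) :- closed(obj2).]. ⇒ new: approved(obj2).
Closure: {approved(obj2), closed(obj2), cold(obj2), flies(obj2), hot(obj2), open(obj2), ready(obj2), small(obj2), swims(obj2), valid(obj2), visible(obj2), wooden(obj2)} — 12 facts.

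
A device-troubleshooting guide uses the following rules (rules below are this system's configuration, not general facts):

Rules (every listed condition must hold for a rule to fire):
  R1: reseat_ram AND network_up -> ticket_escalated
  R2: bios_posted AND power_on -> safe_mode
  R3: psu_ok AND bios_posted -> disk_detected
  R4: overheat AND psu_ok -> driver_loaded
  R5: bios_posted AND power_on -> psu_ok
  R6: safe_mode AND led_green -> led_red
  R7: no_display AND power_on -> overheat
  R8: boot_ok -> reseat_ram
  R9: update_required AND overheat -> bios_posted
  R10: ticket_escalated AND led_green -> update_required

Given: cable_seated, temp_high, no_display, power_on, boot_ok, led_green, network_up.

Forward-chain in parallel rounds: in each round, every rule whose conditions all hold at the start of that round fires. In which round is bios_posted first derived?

4

Round 1: R7 [no_display AND power_on -> overheat]; R8 [boot_ok -> reseat_ram]. New: overheat, reseat_ram.
Round 2: R1 [reseat_ram AND network_up -> ticket_escalated]. New: ticket_escalated.
Round 3: R10 [ticket_escalated AND led_green -> update_required]. New: update_required.
Round 4: R9 [update_required AND overheat -> bios_posted]. New: bios_posted.
bios_posted first appears in round 4.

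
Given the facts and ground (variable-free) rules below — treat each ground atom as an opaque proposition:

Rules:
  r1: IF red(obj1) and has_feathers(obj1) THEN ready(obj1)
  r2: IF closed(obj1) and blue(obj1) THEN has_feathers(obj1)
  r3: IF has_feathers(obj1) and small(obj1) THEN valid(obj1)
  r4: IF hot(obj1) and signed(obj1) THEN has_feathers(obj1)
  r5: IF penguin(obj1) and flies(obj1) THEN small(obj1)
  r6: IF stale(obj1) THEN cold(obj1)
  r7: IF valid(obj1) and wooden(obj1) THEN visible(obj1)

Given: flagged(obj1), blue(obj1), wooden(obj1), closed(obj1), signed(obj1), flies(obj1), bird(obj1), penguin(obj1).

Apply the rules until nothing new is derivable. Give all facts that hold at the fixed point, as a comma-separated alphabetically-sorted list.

Round 1 — r2, r5, derive has_feathers(obj1), small(obj1).
Round 2 — r3, derive valid(obj1).
Round 3 — r7, derive visible(obj1).

bird(obj1), blue(obj1), closed(obj1), flagged(obj1), flies(obj1), has_feathers(obj1), penguin(obj1), signed(obj1), small(obj1), valid(obj1), visible(obj1), wooden(obj1)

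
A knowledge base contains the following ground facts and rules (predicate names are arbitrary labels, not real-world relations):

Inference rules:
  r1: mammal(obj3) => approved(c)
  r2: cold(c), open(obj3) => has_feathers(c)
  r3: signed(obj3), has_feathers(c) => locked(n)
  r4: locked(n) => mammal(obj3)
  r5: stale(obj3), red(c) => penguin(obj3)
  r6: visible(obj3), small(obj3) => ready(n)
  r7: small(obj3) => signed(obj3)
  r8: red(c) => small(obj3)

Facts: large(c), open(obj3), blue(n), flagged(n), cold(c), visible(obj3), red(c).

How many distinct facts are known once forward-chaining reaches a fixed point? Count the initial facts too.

14

[1] r2 [cold(c), open(obj3) => has_feathers(c)]; r8 [red(c) => small(obj3)]. ⇒ new: has_feathers(c), small(obj3).
[2] r6 [visible(obj3), small(obj3) => ready(n)]; r7 [small(obj3) => signed(obj3)]. ⇒ new: ready(n), signed(obj3).
[3] r3 [signed(obj3), has_feathers(c) => locked(n)]. ⇒ new: locked(n).
[4] r4 [locked(n) => mammal(obj3)]. ⇒ new: mammal(obj3).
[5] r1 [mammal(obj3) => approved(c)]. ⇒ new: approved(c).
Closure: {approved(c), blue(n), cold(c), flagged(n), has_feathers(c), large(c), locked(n), mammal(obj3), open(obj3), ready(n), red(c), signed(obj3), small(obj3), visible(obj3)} — 14 facts.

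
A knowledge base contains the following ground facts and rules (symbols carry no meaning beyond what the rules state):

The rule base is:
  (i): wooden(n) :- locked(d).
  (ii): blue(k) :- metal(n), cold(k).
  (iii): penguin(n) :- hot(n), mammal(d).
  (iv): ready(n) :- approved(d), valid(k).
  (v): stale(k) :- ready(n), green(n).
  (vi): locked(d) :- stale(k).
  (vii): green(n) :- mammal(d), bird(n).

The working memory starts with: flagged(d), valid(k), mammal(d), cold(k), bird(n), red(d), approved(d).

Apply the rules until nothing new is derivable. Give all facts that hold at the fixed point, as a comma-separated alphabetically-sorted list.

Round 1 fires (iv), (vii), giving ready(n), green(n).
Round 2 fires (v), giving stale(k).
Round 3 fires (vi), giving locked(d).
Round 4 fires (i), giving wooden(n).

approved(d), bird(n), cold(k), flagged(d), green(n), locked(d), mammal(d), ready(n), red(d), stale(k), valid(k), wooden(n)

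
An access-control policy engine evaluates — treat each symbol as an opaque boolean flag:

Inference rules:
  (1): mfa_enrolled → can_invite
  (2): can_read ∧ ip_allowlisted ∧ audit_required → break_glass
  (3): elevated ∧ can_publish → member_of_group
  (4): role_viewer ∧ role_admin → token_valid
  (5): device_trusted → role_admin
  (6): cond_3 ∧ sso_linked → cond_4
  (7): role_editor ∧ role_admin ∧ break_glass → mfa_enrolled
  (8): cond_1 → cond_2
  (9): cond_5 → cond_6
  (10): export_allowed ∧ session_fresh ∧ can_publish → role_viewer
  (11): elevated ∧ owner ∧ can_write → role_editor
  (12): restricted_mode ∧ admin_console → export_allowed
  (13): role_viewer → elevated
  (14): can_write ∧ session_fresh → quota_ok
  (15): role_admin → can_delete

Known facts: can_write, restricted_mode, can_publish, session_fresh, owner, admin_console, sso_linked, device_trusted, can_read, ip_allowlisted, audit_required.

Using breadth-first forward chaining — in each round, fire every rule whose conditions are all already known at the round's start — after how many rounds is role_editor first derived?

Round 1 — (2), (5), (12), (14), derive break_glass, role_admin, export_allowed, quota_ok.
Round 2 — (10), (15), derive role_viewer, can_delete.
Round 3 — (4), (13), derive token_valid, elevated.
Round 4 — (3), (11), derive member_of_group, role_editor.
role_editor first appears in round 4.

4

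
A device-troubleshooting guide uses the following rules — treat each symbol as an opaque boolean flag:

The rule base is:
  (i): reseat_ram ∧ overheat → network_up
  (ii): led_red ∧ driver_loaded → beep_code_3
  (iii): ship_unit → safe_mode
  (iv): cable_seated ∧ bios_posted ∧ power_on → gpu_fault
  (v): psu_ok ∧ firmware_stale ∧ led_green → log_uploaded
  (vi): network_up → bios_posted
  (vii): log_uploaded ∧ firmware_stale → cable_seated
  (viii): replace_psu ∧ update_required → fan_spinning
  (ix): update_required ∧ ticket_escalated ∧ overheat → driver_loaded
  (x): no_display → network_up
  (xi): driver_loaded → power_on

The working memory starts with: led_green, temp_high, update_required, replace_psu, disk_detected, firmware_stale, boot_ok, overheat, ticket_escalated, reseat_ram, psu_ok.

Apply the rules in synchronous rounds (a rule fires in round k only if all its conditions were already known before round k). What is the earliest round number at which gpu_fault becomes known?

Round 1 fires (i), (v), (viii), (ix), giving network_up, log_uploaded, fan_spinning, driver_loaded.
Round 2 fires (vi), (vii), (xi), giving bios_posted, cable_seated, power_on.
Round 3 fires (iv), giving gpu_fault.
gpu_fault first appears in round 3.

3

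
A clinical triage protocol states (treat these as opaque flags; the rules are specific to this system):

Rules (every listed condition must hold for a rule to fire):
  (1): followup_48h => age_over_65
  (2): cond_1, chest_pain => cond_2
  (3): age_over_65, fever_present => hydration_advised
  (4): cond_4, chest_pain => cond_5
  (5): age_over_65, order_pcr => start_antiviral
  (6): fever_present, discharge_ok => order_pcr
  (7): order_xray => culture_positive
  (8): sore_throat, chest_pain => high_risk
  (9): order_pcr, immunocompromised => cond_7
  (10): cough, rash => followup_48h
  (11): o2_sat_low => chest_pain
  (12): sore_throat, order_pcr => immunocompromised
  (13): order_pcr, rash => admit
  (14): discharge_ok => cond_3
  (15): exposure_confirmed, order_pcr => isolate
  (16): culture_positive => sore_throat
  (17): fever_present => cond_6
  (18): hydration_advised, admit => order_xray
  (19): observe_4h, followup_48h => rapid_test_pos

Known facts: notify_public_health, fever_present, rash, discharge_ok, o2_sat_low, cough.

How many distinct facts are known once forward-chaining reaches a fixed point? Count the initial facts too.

21

[1] (6) [fever_present, discharge_ok => order_pcr]; (10) [cough, rash => followup_48h]; (11) [o2_sat_low => chest_pain]; (14) [discharge_ok => cond_3]; (17) [fever_present => cond_6]. ⇒ new: order_pcr, followup_48h, chest_pain, cond_3, cond_6.
[2] (1) [followup_48h => age_over_65]; (13) [order_pcr, rash => admit]. ⇒ new: age_over_65, admit.
[3] (3) [age_over_65, fever_present => hydration_advised]; (5) [age_over_65, order_pcr => start_antiviral]. ⇒ new: hydration_advised, start_antiviral.
[4] (18) [hydration_advised, admit => order_xray]. ⇒ new: order_xray.
[5] (7) [order_xray => culture_positive]. ⇒ new: culture_positive.
[6] (16) [culture_positive => sore_throat]. ⇒ new: sore_throat.
[7] (8) [sore_throat, chest_pain => high_risk]; (12) [sore_throat, order_pcr => immunocompromised]. ⇒ new: high_risk, immunocompromised.
[8] (9) [order_pcr, immunocompromised => cond_7]. ⇒ new: cond_7.
Closure: {admit, age_over_65, chest_pain, cond_3, cond_6, cond_7, cough, culture_positive, discharge_ok, fever_present, followup_48h, high_risk, hydration_advised, immunocompromised, notify_public_health, o2_sat_low, order_pcr, order_xray, rash, sore_throat, start_antiviral} — 21 facts.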